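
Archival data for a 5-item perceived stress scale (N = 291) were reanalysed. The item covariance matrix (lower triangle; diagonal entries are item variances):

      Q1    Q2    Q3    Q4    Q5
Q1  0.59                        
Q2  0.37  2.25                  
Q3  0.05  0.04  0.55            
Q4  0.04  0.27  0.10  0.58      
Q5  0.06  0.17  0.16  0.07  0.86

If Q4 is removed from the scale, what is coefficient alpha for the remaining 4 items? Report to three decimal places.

α = 0.381

Remaining items: Q1, Q2, Q3, Q5 (k = 4).
Σσᵢ² = 0.59 + 2.25 + 0.55 + 0.86 = 4.25
total variance = 4.25 + 2 × 0.85 = 5.95
α (item deleted) = (4/3)·(1 − 4.25/5.95) = 0.381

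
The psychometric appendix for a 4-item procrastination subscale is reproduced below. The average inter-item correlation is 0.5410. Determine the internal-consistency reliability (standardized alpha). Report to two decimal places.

standardized alpha = 0.83

Standardized α = k·r̄ / (1 + (k−1)·r̄) = 4 × 0.5410 / (1 + 3 × 0.5410)
  = 2.1640 / 2.6230 = 0.83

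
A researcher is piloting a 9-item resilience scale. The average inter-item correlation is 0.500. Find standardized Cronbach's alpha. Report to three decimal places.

Standardized α = k·r̄ / (1 + (k−1)·r̄) = 9 × 0.500 / (1 + 8 × 0.500)
  = 4.5000 / 5.0000 = 0.900

standardized Cronbach's alpha = 0.900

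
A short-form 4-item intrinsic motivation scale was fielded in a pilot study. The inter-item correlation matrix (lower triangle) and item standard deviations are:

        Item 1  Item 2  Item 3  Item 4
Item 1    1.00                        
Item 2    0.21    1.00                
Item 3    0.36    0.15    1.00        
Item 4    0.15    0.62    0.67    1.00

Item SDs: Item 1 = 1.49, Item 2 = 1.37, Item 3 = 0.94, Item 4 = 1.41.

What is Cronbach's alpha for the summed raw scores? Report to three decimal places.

Σσ²ᵢ = 1.49² + 1.37² + 0.94² + 1.41² = 6.9687
Covariances σ_ij = r_ij · s_i · s_j:
  σ(Item 1,Item 2) = 0.21 × 1.49 × 1.37 = 0.4287
  σ(Item 1,Item 3) = 0.36 × 1.49 × 0.94 = 0.5042
  σ(Item 1,Item 4) = 0.15 × 1.49 × 1.41 = 0.3151
  σ(Item 2,Item 3) = 0.15 × 1.37 × 0.94 = 0.1932
  σ(Item 2,Item 4) = 0.62 × 1.37 × 1.41 = 1.1977
  σ(Item 3,Item 4) = 0.67 × 0.94 × 1.41 = 0.8880
σ²_T = Σσ²ᵢ + 2·Σσ_ij = 6.9687 + 2 × 3.5269 = 14.0225
α = (4/3)·(1 − 6.9687/14.0225) = 0.671

Cronbach's alpha = 0.671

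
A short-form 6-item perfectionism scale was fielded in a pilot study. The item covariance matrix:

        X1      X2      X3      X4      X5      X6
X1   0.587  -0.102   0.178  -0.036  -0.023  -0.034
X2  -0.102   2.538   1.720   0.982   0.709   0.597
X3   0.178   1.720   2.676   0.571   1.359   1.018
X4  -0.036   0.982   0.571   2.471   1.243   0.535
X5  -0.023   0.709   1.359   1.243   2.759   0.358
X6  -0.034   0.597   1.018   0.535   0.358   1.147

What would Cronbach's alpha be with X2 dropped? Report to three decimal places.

Cronbach's alpha = 0.647

Remaining items: X1, X3, X4, X5, X6 (k = 5).
Σσᵢ² = 0.587 + 2.676 + 2.471 + 2.759 + 1.147 = 9.640
σ²_total = 9.640 + 2 × 5.169 = 19.978
α (item deleted) = (5/4)·(1 − 9.640/19.978) = 0.647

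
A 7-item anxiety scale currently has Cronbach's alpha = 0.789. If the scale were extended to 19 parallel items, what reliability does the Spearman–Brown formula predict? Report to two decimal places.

predicted reliability = 0.91

Length factor m = 19/7 = 2.7143
α' = m·α / (1 + (m−1)·α)
   = 19/7 × 0.789 / (1 + (19/7 − 1) × 0.789)
   = 2.1416 / 2.3526 = 0.91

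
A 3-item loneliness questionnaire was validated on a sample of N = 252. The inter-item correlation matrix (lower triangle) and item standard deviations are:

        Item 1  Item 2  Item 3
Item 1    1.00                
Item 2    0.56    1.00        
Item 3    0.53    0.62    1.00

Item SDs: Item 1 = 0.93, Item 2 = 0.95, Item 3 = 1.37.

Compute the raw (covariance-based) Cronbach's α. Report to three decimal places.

Cronbach's α = 0.781

Σσ²ᵢ = 0.93² + 0.95² + 1.37² = 3.6443
Covariances σ_ij = r_ij · s_i · s_j:
  σ(Item 1,Item 2) = 0.56 × 0.93 × 0.95 = 0.4948
  σ(Item 1,Item 3) = 0.53 × 0.93 × 1.37 = 0.6753
  σ(Item 2,Item 3) = 0.62 × 0.95 × 1.37 = 0.8069
σ²_T = Σσ²ᵢ + 2·Σσ_ij = 3.6443 + 2 × 1.9770 = 7.5983
α = (3/2)·(1 − 3.6443/7.5983) = 0.781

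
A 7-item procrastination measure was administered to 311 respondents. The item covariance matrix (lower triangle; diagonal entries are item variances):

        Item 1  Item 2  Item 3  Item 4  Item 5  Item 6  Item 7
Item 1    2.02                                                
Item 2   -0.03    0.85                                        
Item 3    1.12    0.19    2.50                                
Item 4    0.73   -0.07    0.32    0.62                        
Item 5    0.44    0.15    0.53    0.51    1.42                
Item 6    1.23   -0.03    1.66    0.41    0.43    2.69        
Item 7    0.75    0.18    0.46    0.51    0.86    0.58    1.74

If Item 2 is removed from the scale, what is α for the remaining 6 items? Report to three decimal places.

α = 0.789

Remaining items: Item 1, Item 3, Item 4, Item 5, Item 6, Item 7 (k = 6).
sum of item variances = 2.02 + 2.50 + 0.62 + 1.42 + 2.69 + 1.74 = 10.99
σ²_T = 10.99 + 2 × 10.54 = 32.07
α (item deleted) = (6/5)·(1 − 10.99/32.07) = 0.789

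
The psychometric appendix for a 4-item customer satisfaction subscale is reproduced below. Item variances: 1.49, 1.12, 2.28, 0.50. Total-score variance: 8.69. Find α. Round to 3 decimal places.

α = 0.506

sum of item variances = 1.49 + 1.12 + 2.28 + 0.50 = 5.39
α = (k/(k−1))·(1 − sum of item variances/Var(T)) = (4/3)·(1 − 5.39/8.69) = 0.506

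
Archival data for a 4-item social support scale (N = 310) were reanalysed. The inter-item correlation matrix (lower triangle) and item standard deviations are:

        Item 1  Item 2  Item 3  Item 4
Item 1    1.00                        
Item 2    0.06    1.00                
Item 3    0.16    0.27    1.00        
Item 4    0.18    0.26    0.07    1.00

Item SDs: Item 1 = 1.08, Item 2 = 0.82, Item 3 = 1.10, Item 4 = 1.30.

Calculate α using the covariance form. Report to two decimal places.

α = 0.43

Σσ²ᵢ = 1.08² + 0.82² + 1.10² + 1.30² = 4.7388
Covariances σ_ij = r_ij · s_i · s_j:
  σ(Item 1,Item 2) = 0.06 × 1.08 × 0.82 = 0.0531
  σ(Item 1,Item 3) = 0.16 × 1.08 × 1.10 = 0.1901
  σ(Item 1,Item 4) = 0.18 × 1.08 × 1.30 = 0.2527
  σ(Item 2,Item 3) = 0.27 × 0.82 × 1.10 = 0.2435
  σ(Item 2,Item 4) = 0.26 × 0.82 × 1.30 = 0.2772
  σ(Item 3,Item 4) = 0.07 × 1.10 × 1.30 = 0.1001
σ²_T = Σσ²ᵢ + 2·Σσ_ij = 4.7388 + 2 × 1.1167 = 6.9722
α = (4/3)·(1 − 4.7388/6.9722) = 0.43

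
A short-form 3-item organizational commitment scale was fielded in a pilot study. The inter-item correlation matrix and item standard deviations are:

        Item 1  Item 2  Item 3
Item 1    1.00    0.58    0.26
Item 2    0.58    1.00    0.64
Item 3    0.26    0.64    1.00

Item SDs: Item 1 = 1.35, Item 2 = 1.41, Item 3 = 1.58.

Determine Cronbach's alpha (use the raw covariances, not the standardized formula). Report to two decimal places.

Σσ²ᵢ = 1.35² + 1.41² + 1.58² = 6.3070
Covariances σ_ij = r_ij · s_i · s_j:
  σ(Item 1,Item 2) = 0.58 × 1.35 × 1.41 = 1.1040
  σ(Item 1,Item 3) = 0.26 × 1.35 × 1.58 = 0.5546
  σ(Item 2,Item 3) = 0.64 × 1.41 × 1.58 = 1.4258
σ²_T = Σσ²ᵢ + 2·Σσ_ij = 6.3070 + 2 × 3.0844 = 12.4758
α = (3/2)·(1 − 6.3070/12.4758) = 0.74

Cronbach's alpha = 0.74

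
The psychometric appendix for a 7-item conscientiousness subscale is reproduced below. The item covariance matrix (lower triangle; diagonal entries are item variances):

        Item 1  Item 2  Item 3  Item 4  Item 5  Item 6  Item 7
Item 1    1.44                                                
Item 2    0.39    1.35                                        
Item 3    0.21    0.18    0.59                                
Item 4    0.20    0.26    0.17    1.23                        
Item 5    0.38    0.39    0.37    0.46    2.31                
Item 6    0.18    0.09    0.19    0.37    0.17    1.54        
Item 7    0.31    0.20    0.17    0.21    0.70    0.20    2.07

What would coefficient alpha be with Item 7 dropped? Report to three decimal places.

Remaining items: Item 1, Item 2, Item 3, Item 4, Item 5, Item 6 (k = 6).
Σσ²ᵢ = 1.44 + 1.35 + 0.59 + 1.23 + 2.31 + 1.54 = 8.46
total variance = 8.46 + 2 × 4.01 = 16.48
α (item deleted) = (6/5)·(1 − 8.46/16.48) = 0.584

α = 0.584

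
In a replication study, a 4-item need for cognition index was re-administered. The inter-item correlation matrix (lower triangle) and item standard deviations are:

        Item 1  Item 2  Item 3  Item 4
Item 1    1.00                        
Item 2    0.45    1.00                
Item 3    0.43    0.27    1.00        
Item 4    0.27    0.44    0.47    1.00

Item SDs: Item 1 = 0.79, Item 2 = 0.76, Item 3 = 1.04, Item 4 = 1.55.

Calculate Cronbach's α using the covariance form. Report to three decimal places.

Σσ²ᵢ = 0.79² + 0.76² + 1.04² + 1.55² = 4.6858
Covariances σ_ij = r_ij · s_i · s_j:
  σ(Item 1,Item 2) = 0.45 × 0.79 × 0.76 = 0.2702
  σ(Item 1,Item 3) = 0.43 × 0.79 × 1.04 = 0.3533
  σ(Item 1,Item 4) = 0.27 × 0.79 × 1.55 = 0.3306
  σ(Item 2,Item 3) = 0.27 × 0.76 × 1.04 = 0.2134
  σ(Item 2,Item 4) = 0.44 × 0.76 × 1.55 = 0.5183
  σ(Item 3,Item 4) = 0.47 × 1.04 × 1.55 = 0.7576
σ²_T = Σσ²ᵢ + 2·Σσ_ij = 4.6858 + 2 × 2.4434 = 9.5726
α = (4/3)·(1 − 4.6858/9.5726) = 0.681

Cronbach's α = 0.681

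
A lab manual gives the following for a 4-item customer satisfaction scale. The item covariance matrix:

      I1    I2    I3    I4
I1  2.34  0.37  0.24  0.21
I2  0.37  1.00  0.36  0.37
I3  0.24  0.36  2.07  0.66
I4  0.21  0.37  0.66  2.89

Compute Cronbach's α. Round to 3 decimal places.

Σσ²ᵢ = 2.34 + 1.00 + 2.07 + 2.89 = 8.30
Sum of off-diagonal covariances = 2.21
total variance = 8.30 + 2 × 2.21 = 12.72
α = (k/(k−1))·(1 − Σσ²ᵢ/total variance) = (4/3)·(1 − 8.30/12.72) = 0.463

Cronbach's α = 0.463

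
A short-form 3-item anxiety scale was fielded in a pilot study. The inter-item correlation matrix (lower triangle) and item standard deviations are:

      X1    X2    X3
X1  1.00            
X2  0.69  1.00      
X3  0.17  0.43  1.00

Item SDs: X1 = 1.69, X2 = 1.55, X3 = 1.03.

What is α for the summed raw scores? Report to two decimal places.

Σσ²ᵢ = 1.69² + 1.55² + 1.03² = 6.3195
Covariances σ_ij = r_ij · s_i · s_j:
  σ(X1,X2) = 0.69 × 1.69 × 1.55 = 1.8075
  σ(X1,X3) = 0.17 × 1.69 × 1.03 = 0.2959
  σ(X2,X3) = 0.43 × 1.55 × 1.03 = 0.6865
σ²_T = Σσ²ᵢ + 2·Σσ_ij = 6.3195 + 2 × 2.7899 = 11.8993
α = (3/2)·(1 − 6.3195/11.8993) = 0.70

α = 0.70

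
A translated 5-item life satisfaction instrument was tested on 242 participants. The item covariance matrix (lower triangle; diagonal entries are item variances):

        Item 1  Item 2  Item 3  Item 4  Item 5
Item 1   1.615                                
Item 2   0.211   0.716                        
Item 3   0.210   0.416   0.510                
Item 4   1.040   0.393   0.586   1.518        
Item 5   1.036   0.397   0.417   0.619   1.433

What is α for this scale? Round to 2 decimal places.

Σσ²ᵢ = 1.615 + 0.716 + 0.510 + 1.518 + 1.433 = 5.792
Σ_{i<j} σ_ij = 5.325
σ²_total = 5.792 + 2 × 5.325 = 16.442
α = (k/(k−1))·(1 − Σσ²ᵢ/σ²_total) = (5/4)·(1 − 5.792/16.442) = 0.81

α = 0.81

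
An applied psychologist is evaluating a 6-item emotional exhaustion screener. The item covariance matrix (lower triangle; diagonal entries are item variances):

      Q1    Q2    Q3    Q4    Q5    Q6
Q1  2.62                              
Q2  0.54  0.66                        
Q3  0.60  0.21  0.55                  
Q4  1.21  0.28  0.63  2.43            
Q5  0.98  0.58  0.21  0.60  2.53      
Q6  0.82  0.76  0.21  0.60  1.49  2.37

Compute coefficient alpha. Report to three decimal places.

coefficient alpha = 0.762

ΣVar(i) = 2.62 + 0.66 + 0.55 + 2.43 + 2.53 + 2.37 = 11.16
Sum of off-diagonal covariances = 9.72
σ²_total = 11.16 + 2 × 9.72 = 30.60
α = (k/(k−1))·(1 − ΣVar(i)/σ²_total) = (6/5)·(1 − 11.16/30.60) = 0.762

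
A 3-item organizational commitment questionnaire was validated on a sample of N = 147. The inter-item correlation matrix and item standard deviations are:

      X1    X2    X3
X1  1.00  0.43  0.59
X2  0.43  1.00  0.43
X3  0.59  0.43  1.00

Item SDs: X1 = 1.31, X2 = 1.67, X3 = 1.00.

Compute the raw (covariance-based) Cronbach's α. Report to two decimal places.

Cronbach's α = 0.70

Σσ²ᵢ = 1.31² + 1.67² + 1.00² = 5.5050
Covariances σ_ij = r_ij · s_i · s_j:
  σ(X1,X2) = 0.43 × 1.31 × 1.67 = 0.9407
  σ(X1,X3) = 0.59 × 1.31 × 1.00 = 0.7729
  σ(X2,X3) = 0.43 × 1.67 × 1.00 = 0.7181
σ²_T = Σσ²ᵢ + 2·Σσ_ij = 5.5050 + 2 × 2.4317 = 10.3684
α = (3/2)·(1 − 5.5050/10.3684) = 0.70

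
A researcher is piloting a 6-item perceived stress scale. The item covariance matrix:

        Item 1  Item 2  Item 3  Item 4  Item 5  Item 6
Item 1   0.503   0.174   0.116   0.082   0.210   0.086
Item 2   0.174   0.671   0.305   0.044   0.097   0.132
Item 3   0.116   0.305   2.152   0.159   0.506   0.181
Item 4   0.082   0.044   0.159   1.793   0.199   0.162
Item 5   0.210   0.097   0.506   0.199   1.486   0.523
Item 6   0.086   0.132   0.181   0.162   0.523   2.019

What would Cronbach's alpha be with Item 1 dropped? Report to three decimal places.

α = 0.453

Remaining items: Item 2, Item 3, Item 4, Item 5, Item 6 (k = 5).
Σσ²ᵢ = 0.671 + 2.152 + 1.793 + 1.486 + 2.019 = 8.121
Var(T) = 8.121 + 2 × 2.308 = 12.737
α (item deleted) = (5/4)·(1 − 8.121/12.737) = 0.453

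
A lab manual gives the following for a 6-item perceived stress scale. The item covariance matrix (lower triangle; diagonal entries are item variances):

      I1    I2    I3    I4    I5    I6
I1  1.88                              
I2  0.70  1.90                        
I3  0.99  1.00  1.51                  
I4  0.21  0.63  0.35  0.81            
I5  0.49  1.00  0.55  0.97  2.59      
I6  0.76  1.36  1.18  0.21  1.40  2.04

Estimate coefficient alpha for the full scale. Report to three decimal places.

α = 0.825

ΣVar(i) = 1.88 + 1.90 + 1.51 + 0.81 + 2.59 + 2.04 = 10.73
Sum of the distinct covariances = 11.80
σ²_total = 10.73 + 2 × 11.80 = 34.33
α = (k/(k−1))·(1 − ΣVar(i)/σ²_total) = (6/5)·(1 − 10.73/34.33) = 0.825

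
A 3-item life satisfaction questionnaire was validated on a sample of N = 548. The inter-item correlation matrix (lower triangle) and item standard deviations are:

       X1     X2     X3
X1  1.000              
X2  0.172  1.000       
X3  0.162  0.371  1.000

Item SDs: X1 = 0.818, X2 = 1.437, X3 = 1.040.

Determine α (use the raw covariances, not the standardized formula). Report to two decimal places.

Σσ²ᵢ = 0.818² + 1.437² + 1.040² = 3.8157
Covariances σ_ij = r_ij · s_i · s_j:
  σ(X1,X2) = 0.172 × 0.818 × 1.437 = 0.2022
  σ(X1,X3) = 0.162 × 0.818 × 1.040 = 0.1378
  σ(X2,X3) = 0.371 × 1.437 × 1.040 = 0.5545
σ²_T = Σσ²ᵢ + 2·Σσ_ij = 3.8157 + 2 × 0.8945 = 5.6047
α = (3/2)·(1 − 3.8157/5.6047) = 0.48

α = 0.48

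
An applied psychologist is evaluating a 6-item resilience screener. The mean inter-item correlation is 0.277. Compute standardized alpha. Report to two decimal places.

standardized alpha = 0.70

Standardized α = k·r̄ / (1 + (k−1)·r̄) = 6 × 0.277 / (1 + 5 × 0.277)
  = 1.6620 / 2.3850 = 0.70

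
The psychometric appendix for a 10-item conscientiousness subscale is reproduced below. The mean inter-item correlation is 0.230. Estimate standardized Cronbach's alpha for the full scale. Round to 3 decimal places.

Standardized α = k·r̄ / (1 + (k−1)·r̄) = 10 × 0.230 / (1 + 9 × 0.230)
  = 2.3000 / 3.0700 = 0.749

standardized Cronbach's alpha = 0.749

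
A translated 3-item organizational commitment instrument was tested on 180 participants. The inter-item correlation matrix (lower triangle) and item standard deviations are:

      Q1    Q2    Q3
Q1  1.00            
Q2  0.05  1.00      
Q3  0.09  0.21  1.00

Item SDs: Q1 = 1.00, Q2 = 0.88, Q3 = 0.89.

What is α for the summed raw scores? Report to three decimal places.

α = 0.275

Σσ²ᵢ = 1.00² + 0.88² + 0.89² = 2.5665
Covariances σ_ij = r_ij · s_i · s_j:
  σ(Q1,Q2) = 0.05 × 1.00 × 0.88 = 0.0440
  σ(Q1,Q3) = 0.09 × 1.00 × 0.89 = 0.0801
  σ(Q2,Q3) = 0.21 × 0.88 × 0.89 = 0.1645
σ²_T = Σσ²ᵢ + 2·Σσ_ij = 2.5665 + 2 × 0.2886 = 3.1437
α = (3/2)·(1 − 2.5665/3.1437) = 0.275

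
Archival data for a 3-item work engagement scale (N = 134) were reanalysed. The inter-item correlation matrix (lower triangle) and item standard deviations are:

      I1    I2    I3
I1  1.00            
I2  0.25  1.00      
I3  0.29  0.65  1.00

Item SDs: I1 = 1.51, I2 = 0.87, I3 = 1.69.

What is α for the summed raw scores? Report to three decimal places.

α = 0.611

Σσ²ᵢ = 1.51² + 0.87² + 1.69² = 5.8931
Covariances σ_ij = r_ij · s_i · s_j:
  σ(I1,I2) = 0.25 × 1.51 × 0.87 = 0.3284
  σ(I1,I3) = 0.29 × 1.51 × 1.69 = 0.7401
  σ(I2,I3) = 0.65 × 0.87 × 1.69 = 0.9557
σ²_T = Σσ²ᵢ + 2·Σσ_ij = 5.8931 + 2 × 2.0242 = 9.9415
α = (3/2)·(1 − 5.8931/9.9415) = 0.611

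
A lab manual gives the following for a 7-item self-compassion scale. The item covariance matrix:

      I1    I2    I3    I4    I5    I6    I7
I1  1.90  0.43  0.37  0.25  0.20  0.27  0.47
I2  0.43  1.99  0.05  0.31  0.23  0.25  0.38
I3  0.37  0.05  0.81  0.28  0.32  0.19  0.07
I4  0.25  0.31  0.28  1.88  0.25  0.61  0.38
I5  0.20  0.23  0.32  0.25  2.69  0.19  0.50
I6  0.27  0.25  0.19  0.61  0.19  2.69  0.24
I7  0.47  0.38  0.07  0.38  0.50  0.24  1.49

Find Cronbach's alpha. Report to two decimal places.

sum of item variances = 1.90 + 1.99 + 0.81 + 1.88 + 2.69 + 2.69 + 1.49 = 13.45
Sum of the distinct covariances = 6.24
Var(T) = 13.45 + 2 × 6.24 = 25.93
α = (k/(k−1))·(1 − sum of item variances/Var(T)) = (7/6)·(1 − 13.45/25.93) = 0.56

Cronbach's alpha = 0.56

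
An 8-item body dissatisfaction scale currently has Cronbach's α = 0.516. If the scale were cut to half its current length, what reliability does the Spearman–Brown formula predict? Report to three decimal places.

Length factor m = 1/2
α' = m·α / (1 − (1−m)·α)
   = 1/2 × 0.516 / (1 − (1 − 1/2) × 0.516)
   = 0.2580 / 0.7420 = 0.348

predicted reliability = 0.348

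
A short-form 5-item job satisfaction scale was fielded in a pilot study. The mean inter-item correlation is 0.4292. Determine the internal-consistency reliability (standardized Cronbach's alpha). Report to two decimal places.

Standardized α = k·r̄ / (1 + (k−1)·r̄) = 5 × 0.4292 / (1 + 4 × 0.4292)
  = 2.1460 / 2.7168 = 0.79

α = 0.79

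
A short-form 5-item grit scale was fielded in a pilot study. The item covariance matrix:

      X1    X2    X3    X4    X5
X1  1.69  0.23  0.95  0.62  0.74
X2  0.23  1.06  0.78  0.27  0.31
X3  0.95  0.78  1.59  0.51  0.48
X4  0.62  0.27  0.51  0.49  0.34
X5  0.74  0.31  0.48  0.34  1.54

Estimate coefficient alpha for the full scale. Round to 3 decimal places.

α = 0.777

sum of item variances = 1.69 + 1.06 + 1.59 + 0.49 + 1.54 = 6.37
Σ_{i<j} σ_ij = 5.23
σ²_total = 6.37 + 2 × 5.23 = 16.83
α = (k/(k−1))·(1 − sum of item variances/σ²_total) = (5/4)·(1 − 6.37/16.83) = 0.777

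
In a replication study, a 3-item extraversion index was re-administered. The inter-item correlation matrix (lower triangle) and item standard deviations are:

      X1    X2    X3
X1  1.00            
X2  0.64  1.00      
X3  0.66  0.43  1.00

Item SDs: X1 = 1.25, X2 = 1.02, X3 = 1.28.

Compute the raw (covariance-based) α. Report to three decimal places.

Σσ²ᵢ = 1.25² + 1.02² + 1.28² = 4.2413
Covariances σ_ij = r_ij · s_i · s_j:
  σ(X1,X2) = 0.64 × 1.25 × 1.02 = 0.8160
  σ(X1,X3) = 0.66 × 1.25 × 1.28 = 1.0560
  σ(X2,X3) = 0.43 × 1.02 × 1.28 = 0.5614
σ²_T = Σσ²ᵢ + 2·Σσ_ij = 4.2413 + 2 × 2.4334 = 9.1081
α = (3/2)·(1 − 4.2413/9.1081) = 0.802

α = 0.802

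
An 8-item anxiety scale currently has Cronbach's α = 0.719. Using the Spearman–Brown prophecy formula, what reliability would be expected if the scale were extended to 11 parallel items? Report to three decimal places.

predicted reliability = 0.779

Length factor m = 11/8 = 1.3750
α' = m·α / (1 + (m−1)·α)
   = 11/8 × 0.719 / (1 + (11/8 − 1) × 0.719)
   = 0.9886 / 1.2696 = 0.779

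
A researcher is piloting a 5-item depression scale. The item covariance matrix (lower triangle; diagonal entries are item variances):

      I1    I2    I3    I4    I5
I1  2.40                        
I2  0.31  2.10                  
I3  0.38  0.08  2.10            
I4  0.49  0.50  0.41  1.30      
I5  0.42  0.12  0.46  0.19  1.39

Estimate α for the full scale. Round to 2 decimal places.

α = 0.52

ΣVar(i) = 2.40 + 2.10 + 2.10 + 1.30 + 1.39 = 9.29
Sum of off-diagonal covariances = 3.36
σ²_total = 9.29 + 2 × 3.36 = 16.01
α = (k/(k−1))·(1 − ΣVar(i)/σ²_total) = (5/4)·(1 − 9.29/16.01) = 0.52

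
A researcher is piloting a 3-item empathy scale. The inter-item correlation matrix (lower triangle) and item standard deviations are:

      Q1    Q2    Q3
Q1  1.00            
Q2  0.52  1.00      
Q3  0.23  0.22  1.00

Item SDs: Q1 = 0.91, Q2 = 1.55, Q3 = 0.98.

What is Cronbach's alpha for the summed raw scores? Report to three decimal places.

Σσ²ᵢ = 0.91² + 1.55² + 0.98² = 4.1910
Covariances σ_ij = r_ij · s_i · s_j:
  σ(Q1,Q2) = 0.52 × 0.91 × 1.55 = 0.7335
  σ(Q1,Q3) = 0.23 × 0.91 × 0.98 = 0.2051
  σ(Q2,Q3) = 0.22 × 1.55 × 0.98 = 0.3342
σ²_T = Σσ²ᵢ + 2·Σσ_ij = 4.1910 + 2 × 1.2728 = 6.7366
α = (3/2)·(1 − 4.1910/6.7366) = 0.567

Cronbach's alpha = 0.567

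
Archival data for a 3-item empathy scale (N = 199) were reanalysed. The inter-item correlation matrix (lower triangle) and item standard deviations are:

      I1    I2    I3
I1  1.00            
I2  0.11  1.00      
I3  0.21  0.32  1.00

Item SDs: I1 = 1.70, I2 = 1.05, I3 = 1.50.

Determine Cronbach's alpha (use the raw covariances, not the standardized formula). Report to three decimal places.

α = 0.425

Σσ²ᵢ = 1.70² + 1.05² + 1.50² = 6.2425
Covariances σ_ij = r_ij · s_i · s_j:
  σ(I1,I2) = 0.11 × 1.70 × 1.05 = 0.1963
  σ(I1,I3) = 0.21 × 1.70 × 1.50 = 0.5355
  σ(I2,I3) = 0.32 × 1.05 × 1.50 = 0.5040
σ²_T = Σσ²ᵢ + 2·Σσ_ij = 6.2425 + 2 × 1.2358 = 8.7141
α = (3/2)·(1 − 6.2425/8.7141) = 0.425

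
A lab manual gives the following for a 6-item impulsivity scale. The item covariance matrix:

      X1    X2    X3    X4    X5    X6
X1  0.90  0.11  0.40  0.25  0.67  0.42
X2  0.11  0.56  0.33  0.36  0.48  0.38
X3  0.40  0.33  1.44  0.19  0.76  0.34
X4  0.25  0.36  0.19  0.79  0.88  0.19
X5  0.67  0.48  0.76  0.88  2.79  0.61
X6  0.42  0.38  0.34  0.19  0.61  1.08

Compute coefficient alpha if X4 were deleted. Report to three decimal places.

Remaining items: X1, X2, X3, X5, X6 (k = 5).
Σσᵢ² = 0.90 + 0.56 + 1.44 + 2.79 + 1.08 = 6.77
σ²_T = 6.77 + 2 × 4.50 = 15.77
α (item deleted) = (5/4)·(1 − 6.77/15.77) = 0.713

coefficient alpha = 0.713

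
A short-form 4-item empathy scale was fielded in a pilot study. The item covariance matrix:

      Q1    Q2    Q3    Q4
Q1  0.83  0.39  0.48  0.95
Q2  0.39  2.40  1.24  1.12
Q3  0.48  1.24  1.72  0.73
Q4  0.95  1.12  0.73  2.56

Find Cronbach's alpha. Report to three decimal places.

α = 0.756

Σσᵢ² = 0.83 + 2.40 + 1.72 + 2.56 = 7.51
Sum of off-diagonal covariances = 4.91
Var(T) = 7.51 + 2 × 4.91 = 17.33
α = (k/(k−1))·(1 − Σσᵢ²/Var(T)) = (4/3)·(1 − 7.51/17.33) = 0.756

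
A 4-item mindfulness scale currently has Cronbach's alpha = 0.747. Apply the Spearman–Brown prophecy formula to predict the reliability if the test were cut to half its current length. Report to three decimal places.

predicted reliability = 0.596

Length factor m = 1/2
α' = m·α / (1 − (1−m)·α)
   = 1/2 × 0.747 / (1 − (1 − 1/2) × 0.747)
   = 0.3735 / 0.6265 = 0.596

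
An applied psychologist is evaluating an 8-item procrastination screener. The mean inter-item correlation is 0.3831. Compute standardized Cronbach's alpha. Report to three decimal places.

standardized Cronbach's alpha = 0.832

Standardized α = k·r̄ / (1 + (k−1)·r̄) = 8 × 0.3831 / (1 + 7 × 0.3831)
  = 3.0648 / 3.6817 = 0.832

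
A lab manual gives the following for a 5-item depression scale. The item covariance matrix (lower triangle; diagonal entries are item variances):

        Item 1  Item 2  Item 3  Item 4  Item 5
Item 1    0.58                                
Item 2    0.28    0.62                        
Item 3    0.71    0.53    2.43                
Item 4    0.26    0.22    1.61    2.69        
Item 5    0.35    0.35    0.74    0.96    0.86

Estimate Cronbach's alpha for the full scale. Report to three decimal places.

Σσ²ᵢ = 0.58 + 0.62 + 2.43 + 2.69 + 0.86 = 7.18
Sum of off-diagonal covariances = 6.01
total variance = 7.18 + 2 × 6.01 = 19.20
α = (k/(k−1))·(1 − Σσ²ᵢ/total variance) = (5/4)·(1 − 7.18/19.20) = 0.783

Cronbach's alpha = 0.783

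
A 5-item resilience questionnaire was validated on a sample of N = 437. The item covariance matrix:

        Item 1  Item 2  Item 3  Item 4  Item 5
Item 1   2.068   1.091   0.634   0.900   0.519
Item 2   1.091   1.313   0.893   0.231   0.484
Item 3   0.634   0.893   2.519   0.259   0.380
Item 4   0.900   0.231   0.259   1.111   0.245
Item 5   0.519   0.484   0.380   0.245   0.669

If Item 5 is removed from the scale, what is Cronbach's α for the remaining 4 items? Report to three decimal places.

α = 0.711

Remaining items: Item 1, Item 2, Item 3, Item 4 (k = 4).
Σσᵢ² = 2.068 + 1.313 + 2.519 + 1.111 = 7.011
Var(T) = 7.011 + 2 × 4.008 = 15.027
α (item deleted) = (4/3)·(1 − 7.011/15.027) = 0.711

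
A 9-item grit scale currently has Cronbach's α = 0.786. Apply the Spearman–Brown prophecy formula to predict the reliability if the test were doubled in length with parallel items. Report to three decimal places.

Length factor m = 2
α' = m·α / (1 + (m−1)·α)
   = 2 × 0.786 / (1 + (2 − 1) × 0.786)
   = 1.5720 / 1.7860 = 0.880

predicted reliability = 0.880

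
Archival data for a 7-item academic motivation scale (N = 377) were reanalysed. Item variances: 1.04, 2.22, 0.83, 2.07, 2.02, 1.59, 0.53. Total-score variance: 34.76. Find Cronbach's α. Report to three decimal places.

α = 0.821

sum of item variances = 1.04 + 2.22 + 0.83 + 2.07 + 2.02 + 1.59 + 0.53 = 10.30
α = (k/(k−1))·(1 − sum of item variances/total variance) = (7/6)·(1 − 10.30/34.76) = 0.821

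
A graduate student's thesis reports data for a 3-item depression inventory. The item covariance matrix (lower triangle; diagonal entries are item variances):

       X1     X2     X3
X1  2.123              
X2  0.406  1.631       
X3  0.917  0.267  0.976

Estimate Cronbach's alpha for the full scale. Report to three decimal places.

α = 0.603

sum of item variances = 2.123 + 1.631 + 0.976 = 4.730
Sum of off-diagonal covariances = 1.590
Var(T) = 4.730 + 2 × 1.590 = 7.910
α = (k/(k−1))·(1 − sum of item variances/Var(T)) = (3/2)·(1 − 4.730/7.910) = 0.603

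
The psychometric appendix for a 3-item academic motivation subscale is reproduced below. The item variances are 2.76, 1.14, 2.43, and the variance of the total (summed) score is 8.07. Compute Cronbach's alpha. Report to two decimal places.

ΣVar(i) = 2.76 + 1.14 + 2.43 = 6.33
α = (k/(k−1))·(1 − ΣVar(i)/σ²_T) = (3/2)·(1 − 6.33/8.07) = 0.32

α = 0.32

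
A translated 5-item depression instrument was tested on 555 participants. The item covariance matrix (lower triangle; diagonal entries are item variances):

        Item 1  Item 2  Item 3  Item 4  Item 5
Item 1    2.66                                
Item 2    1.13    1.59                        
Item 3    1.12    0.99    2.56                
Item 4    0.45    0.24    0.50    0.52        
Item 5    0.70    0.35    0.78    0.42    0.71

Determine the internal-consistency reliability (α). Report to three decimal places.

α = 0.780

sum of item variances = 2.66 + 1.59 + 2.56 + 0.52 + 0.71 = 8.04
Σ_{i<j} σ_ij = 6.68
total variance = 8.04 + 2 × 6.68 = 21.40
α = (k/(k−1))·(1 − sum of item variances/total variance) = (5/4)·(1 − 8.04/21.40) = 0.780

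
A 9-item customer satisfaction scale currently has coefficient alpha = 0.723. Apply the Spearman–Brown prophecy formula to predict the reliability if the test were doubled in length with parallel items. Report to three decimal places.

predicted reliability = 0.839

Length factor m = 2
α' = m·α / (1 + (m−1)·α)
   = 2 × 0.723 / (1 + (2 − 1) × 0.723)
   = 1.4460 / 1.7230 = 0.839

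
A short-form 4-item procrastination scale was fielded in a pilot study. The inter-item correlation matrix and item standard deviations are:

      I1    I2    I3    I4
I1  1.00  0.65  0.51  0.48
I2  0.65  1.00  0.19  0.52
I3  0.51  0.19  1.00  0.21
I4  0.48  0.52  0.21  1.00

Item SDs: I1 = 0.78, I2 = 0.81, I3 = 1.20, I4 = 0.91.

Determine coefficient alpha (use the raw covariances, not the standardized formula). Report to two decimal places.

Σσ²ᵢ = 0.78² + 0.81² + 1.20² + 0.91² = 3.5326
Covariances σ_ij = r_ij · s_i · s_j:
  σ(I1,I2) = 0.65 × 0.78 × 0.81 = 0.4107
  σ(I1,I3) = 0.51 × 0.78 × 1.20 = 0.4774
  σ(I1,I4) = 0.48 × 0.78 × 0.91 = 0.3407
  σ(I2,I3) = 0.19 × 0.81 × 1.20 = 0.1847
  σ(I2,I4) = 0.52 × 0.81 × 0.91 = 0.3833
  σ(I3,I4) = 0.21 × 1.20 × 0.91 = 0.2293
σ²_T = Σσ²ᵢ + 2·Σσ_ij = 3.5326 + 2 × 2.0261 = 7.5848
α = (4/3)·(1 − 3.5326/7.5848) = 0.71

α = 0.71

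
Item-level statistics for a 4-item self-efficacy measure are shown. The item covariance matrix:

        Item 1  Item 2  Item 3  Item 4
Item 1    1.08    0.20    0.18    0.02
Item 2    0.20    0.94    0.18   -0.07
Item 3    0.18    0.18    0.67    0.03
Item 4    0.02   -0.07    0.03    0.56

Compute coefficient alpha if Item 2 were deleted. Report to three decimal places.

Remaining items: Item 1, Item 3, Item 4 (k = 3).
Σσᵢ² = 1.08 + 0.67 + 0.56 = 2.31
total variance = 2.31 + 2 × 0.23 = 2.77
α (item deleted) = (3/2)·(1 − 2.31/2.77) = 0.249

α = 0.249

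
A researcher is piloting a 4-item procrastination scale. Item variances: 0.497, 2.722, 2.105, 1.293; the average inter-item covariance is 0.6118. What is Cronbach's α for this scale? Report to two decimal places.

Cronbach's α = 0.70

Σσᵢ² = 0.497 + 2.722 + 2.105 + 1.293 = 6.617
Sum of the 6 distinct covariances = 6 × 0.6118 = 3.6708
Var(T) = Σσᵢ² + 2·Σcov = 6.617 + 2 × 3.6708 = 13.9586
α = (4/3)·(1 − 6.617/13.9586) = 0.70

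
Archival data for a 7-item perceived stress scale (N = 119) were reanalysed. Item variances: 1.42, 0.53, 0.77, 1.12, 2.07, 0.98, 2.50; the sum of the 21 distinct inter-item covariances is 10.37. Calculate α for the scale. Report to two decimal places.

Σσᵢ² = 1.42 + 0.53 + 0.77 + 1.12 + 2.07 + 0.98 + 2.50 = 9.39
Sum of distinct covariances = 10.37
σ²_total = Σσᵢ² + 2·Σcov = 9.39 + 2 × 10.37 = 30.13
α = (7/6)·(1 − 9.39/30.13) = 0.80

α = 0.80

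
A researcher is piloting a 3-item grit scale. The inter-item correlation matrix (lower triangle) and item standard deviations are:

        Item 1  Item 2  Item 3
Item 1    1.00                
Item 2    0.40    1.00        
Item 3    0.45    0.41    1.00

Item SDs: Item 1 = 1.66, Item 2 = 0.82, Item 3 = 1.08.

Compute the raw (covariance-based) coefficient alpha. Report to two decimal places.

Σσ²ᵢ = 1.66² + 0.82² + 1.08² = 4.5944
Covariances σ_ij = r_ij · s_i · s_j:
  σ(Item 1,Item 2) = 0.40 × 1.66 × 0.82 = 0.5445
  σ(Item 1,Item 3) = 0.45 × 1.66 × 1.08 = 0.8068
  σ(Item 2,Item 3) = 0.41 × 0.82 × 1.08 = 0.3631
σ²_T = Σσ²ᵢ + 2·Σσ_ij = 4.5944 + 2 × 1.7144 = 8.0232
α = (3/2)·(1 − 4.5944/8.0232) = 0.64

coefficient alpha = 0.64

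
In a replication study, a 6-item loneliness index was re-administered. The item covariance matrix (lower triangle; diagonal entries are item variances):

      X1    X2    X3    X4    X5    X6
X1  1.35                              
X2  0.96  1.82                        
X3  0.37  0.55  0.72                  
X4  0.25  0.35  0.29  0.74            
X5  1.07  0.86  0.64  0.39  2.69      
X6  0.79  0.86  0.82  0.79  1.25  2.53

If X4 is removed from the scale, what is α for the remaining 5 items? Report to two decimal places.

α = 0.80

Remaining items: X1, X2, X3, X5, X6 (k = 5).
ΣVar(i) = 1.35 + 1.82 + 0.72 + 2.69 + 2.53 = 9.11
total variance = 9.11 + 2 × 8.17 = 25.45
α (item deleted) = (5/4)·(1 − 9.11/25.45) = 0.80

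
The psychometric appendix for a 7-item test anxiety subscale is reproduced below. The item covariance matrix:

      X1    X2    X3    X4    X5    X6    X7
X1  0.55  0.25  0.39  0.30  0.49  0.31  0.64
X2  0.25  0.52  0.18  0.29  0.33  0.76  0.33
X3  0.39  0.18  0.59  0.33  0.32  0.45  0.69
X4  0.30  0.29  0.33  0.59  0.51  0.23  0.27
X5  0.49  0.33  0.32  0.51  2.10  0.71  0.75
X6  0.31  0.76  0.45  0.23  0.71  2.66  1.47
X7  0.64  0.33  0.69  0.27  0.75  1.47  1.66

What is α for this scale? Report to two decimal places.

Σσ²ᵢ = 0.55 + 0.52 + 0.59 + 0.59 + 2.10 + 2.66 + 1.66 = 8.67
Sum of the distinct covariances = 10.00
total variance = 8.67 + 2 × 10.00 = 28.67
α = (k/(k−1))·(1 − Σσ²ᵢ/total variance) = (7/6)·(1 − 8.67/28.67) = 0.81

α = 0.81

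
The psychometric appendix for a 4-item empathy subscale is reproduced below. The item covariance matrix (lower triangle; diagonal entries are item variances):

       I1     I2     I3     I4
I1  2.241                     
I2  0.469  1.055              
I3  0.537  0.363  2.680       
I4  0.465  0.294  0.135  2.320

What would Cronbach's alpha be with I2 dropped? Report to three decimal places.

Remaining items: I1, I3, I4 (k = 3).
Σσᵢ² = 2.241 + 2.680 + 2.320 = 7.241
σ²_T = 7.241 + 2 × 1.137 = 9.515
α (item deleted) = (3/2)·(1 − 7.241/9.515) = 0.358

Cronbach's alpha = 0.358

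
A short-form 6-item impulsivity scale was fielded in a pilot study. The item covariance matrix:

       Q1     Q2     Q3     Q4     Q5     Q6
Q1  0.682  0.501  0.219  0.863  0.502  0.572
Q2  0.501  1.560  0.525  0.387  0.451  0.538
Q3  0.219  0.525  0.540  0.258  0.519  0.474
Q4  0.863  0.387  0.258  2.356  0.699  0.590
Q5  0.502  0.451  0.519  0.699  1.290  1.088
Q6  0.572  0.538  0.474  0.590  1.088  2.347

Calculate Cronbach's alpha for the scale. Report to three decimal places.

α = 0.781

ΣVar(i) = 0.682 + 1.560 + 0.540 + 2.356 + 1.290 + 2.347 = 8.775
Σ_{i<j} σ_ij = 8.186
σ²_total = 8.775 + 2 × 8.186 = 25.147
α = (k/(k−1))·(1 − ΣVar(i)/σ²_total) = (6/5)·(1 − 8.775/25.147) = 0.781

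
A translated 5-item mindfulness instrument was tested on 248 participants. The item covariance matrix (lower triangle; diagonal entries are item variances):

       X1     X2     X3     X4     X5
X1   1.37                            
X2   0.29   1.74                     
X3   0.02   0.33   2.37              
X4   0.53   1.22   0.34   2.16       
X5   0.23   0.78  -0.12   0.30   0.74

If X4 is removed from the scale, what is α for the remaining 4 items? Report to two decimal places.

Remaining items: X1, X2, X3, X5 (k = 4).
Σσ²ᵢ = 1.37 + 1.74 + 2.37 + 0.74 = 6.22
σ²_total = 6.22 + 2 × 1.53 = 9.28
α (item deleted) = (4/3)·(1 − 6.22/9.28) = 0.44

α = 0.44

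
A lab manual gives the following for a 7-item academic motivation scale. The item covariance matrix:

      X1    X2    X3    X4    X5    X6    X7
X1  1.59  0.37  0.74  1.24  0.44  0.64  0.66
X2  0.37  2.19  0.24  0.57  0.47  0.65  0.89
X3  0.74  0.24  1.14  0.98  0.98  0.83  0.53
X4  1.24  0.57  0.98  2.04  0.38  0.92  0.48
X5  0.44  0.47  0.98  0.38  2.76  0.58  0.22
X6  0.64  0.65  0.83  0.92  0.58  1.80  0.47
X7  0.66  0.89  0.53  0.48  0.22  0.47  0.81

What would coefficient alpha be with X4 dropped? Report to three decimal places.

Remaining items: X1, X2, X3, X5, X6, X7 (k = 6).
Σσ²ᵢ = 1.59 + 2.19 + 1.14 + 2.76 + 1.80 + 0.81 = 10.29
Var(T) = 10.29 + 2 × 8.71 = 27.71
α (item deleted) = (6/5)·(1 − 10.29/27.71) = 0.754

coefficient alpha = 0.754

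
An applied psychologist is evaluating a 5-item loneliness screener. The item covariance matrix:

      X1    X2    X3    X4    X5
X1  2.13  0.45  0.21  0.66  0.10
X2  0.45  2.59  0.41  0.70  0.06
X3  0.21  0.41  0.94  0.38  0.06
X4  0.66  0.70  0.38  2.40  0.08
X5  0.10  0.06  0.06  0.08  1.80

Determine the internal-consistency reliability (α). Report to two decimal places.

α = 0.48

sum of item variances = 2.13 + 2.59 + 0.94 + 2.40 + 1.80 = 9.86
Σ_{i<j} σ_ij = 3.11
Var(T) = 9.86 + 2 × 3.11 = 16.08
α = (k/(k−1))·(1 − sum of item variances/Var(T)) = (5/4)·(1 − 9.86/16.08) = 0.48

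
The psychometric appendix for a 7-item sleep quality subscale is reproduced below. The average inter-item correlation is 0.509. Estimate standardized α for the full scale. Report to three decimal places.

α = 0.879

Standardized α = k·r̄ / (1 + (k−1)·r̄) = 7 × 0.509 / (1 + 6 × 0.509)
  = 3.5630 / 4.0540 = 0.879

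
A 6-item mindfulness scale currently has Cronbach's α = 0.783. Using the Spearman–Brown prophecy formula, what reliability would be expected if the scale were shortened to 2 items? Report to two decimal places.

Length factor m = 2/6 = 0.3333
α' = m·α / (1 − (1−m)·α)
   = 2/6 × 0.783 / (1 − (1 − 2/6) × 0.783)
   = 0.2610 / 0.4780 = 0.55

predicted reliability = 0.55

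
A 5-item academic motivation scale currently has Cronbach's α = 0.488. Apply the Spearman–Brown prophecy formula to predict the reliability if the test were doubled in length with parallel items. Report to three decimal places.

Length factor m = 2
α' = m·α / (1 + (m−1)·α)
   = 2 × 0.488 / (1 + (2 − 1) × 0.488)
   = 0.9760 / 1.4880 = 0.656

predicted reliability = 0.656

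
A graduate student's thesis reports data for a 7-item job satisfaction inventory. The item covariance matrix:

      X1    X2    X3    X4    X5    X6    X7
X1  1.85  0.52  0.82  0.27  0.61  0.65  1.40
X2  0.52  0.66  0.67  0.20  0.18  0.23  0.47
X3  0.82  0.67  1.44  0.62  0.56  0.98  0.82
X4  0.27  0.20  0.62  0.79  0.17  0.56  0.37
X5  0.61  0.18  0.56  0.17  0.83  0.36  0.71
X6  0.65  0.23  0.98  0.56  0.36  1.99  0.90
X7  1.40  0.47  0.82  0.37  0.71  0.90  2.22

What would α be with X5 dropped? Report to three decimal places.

Remaining items: X1, X2, X3, X4, X6, X7 (k = 6).
Σσ²ᵢ = 1.85 + 0.66 + 1.44 + 0.79 + 1.99 + 2.22 = 8.95
σ²_total = 8.95 + 2 × 9.48 = 27.91
α (item deleted) = (6/5)·(1 − 8.95/27.91) = 0.815

α = 0.815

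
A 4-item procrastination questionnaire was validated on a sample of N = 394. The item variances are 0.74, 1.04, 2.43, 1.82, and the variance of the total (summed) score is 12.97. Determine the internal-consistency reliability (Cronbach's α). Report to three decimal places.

sum of item variances = 0.74 + 1.04 + 2.43 + 1.82 = 6.03
α = (k/(k−1))·(1 − sum of item variances/σ²_T) = (4/3)·(1 − 6.03/12.97) = 0.713

Cronbach's α = 0.713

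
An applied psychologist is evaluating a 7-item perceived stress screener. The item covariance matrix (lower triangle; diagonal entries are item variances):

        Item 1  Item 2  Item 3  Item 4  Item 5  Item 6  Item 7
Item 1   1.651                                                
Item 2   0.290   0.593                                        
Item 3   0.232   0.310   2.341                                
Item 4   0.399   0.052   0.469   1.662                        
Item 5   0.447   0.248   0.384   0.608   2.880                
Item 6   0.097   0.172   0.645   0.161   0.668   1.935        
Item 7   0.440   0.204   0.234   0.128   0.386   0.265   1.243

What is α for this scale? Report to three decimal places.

Σσᵢ² = 1.651 + 0.593 + 2.341 + 1.662 + 2.880 + 1.935 + 1.243 = 12.305
Σ_{i<j} σ_ij = 6.839
Var(T) = 12.305 + 2 × 6.839 = 25.983
α = (k/(k−1))·(1 − Σσᵢ²/Var(T)) = (7/6)·(1 − 12.305/25.983) = 0.614

α = 0.614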